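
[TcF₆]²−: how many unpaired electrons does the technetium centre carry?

Summing ligand charges against the −2 overall charge gives an oxidation state of +4 for technetium.
Tc sits in group 7, so the d-electron count is 7 − 4 = 3.
In an octahedral field the d³ configuration is t₂g³e_g⁰ (only one arrangement possible), giving 3 unpaired electrons.

3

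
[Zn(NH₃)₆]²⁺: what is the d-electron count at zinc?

d10

Summing ligand charges against the +2 overall charge gives an oxidation state of +2 for zinc.
Zinc is a group-12 element; Zn(II) is therefore d¹⁰.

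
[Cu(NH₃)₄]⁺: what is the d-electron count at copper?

d¹⁰

Ligand charges: ammonia is neutral. With an overall charge of +1 the copper centre must be in the +1 oxidation state.
Cu sits in group 11, so the d-electron count is 11 − 1 = 10.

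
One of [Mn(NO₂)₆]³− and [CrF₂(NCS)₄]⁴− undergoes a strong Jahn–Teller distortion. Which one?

[Mn(NO₂)₆]³−: Summing ligand charges against the −3 overall charge gives an oxidation state of +3 for manganese. Mn sits in group 7, so the d-electron count is 7 − 3 = 4. Nitro (N-bound nitrite) is a strong-field ligand (high in the spectrochemical series) for a first-row metal, so the complex is low-spin. The d⁴ configuration leaves the e_g set evenly filled (or empty) — no strong Jahn–Teller driving force.
[CrF₂(NCS)₄]⁴−: Each fluoride is −1; each isothiocyanate is −1; balancing the −4 overall charge requires Cr(II). Group 6 minus oxidation state 2 gives a d⁴ configuration. Fluoride and isothiocyanate are weak-field ligands for a first-row metal, so the complex is high-spin. The t₂g³e_g¹ (high-spin) configuration has an unevenly filled e_g set; the Jahn–Teller theorem predicts a tetragonal distortion (typically axial elongation) to lift the degeneracy.

[CrF₂(NCS)₄]⁴−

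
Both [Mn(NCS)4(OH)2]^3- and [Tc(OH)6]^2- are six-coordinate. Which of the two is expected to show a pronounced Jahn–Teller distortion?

[Mn(NCS)4(OH)2]^3-

[Mn(NCS)4(OH)2]^3-: Ligand charges: each isothiocyanate is −1; each hydroxide is −1. With an overall charge of −3 the manganese centre must be in the +3 oxidation state. Manganese is a group-7 element; Mn(III) is therefore d⁴. Hydroxide and isothiocyanate are weak-field ligands for a first-row metal, so the complex is high-spin. The t₂g³e_g¹ (high-spin) configuration has an unevenly filled e_g set; the Jahn–Teller theorem predicts a tetragonal distortion (typically axial elongation) to lift the degeneracy.
[Tc(OH)6]^2-: Each hydroxide is −1; balancing the −2 overall charge requires Tc(IV). Technetium is a group-7 element; Tc(IV) is therefore d³. The d³ configuration leaves the e_g set evenly filled (or empty) — no strong Jahn–Teller driving force.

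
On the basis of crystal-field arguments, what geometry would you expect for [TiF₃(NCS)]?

tetrahedral

Summing ligand charges against the 0 overall charge gives an oxidation state of +4 for titanium.
Group 4 minus oxidation state 4 gives a d⁰ configuration.
With 4 monodentate ligands the coordination number is 4.
A d⁰ ion has no crystal-field stabilisation preference between square planar and tetrahedral, so four ligands adopt the sterically favoured tetrahedral geometry.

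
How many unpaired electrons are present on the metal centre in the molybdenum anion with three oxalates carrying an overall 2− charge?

2

Summing ligand charges against the −2 overall charge gives an oxidation state of +4 for molybdenum.
Molybdenum is a group-6 element; Mo(IV) is therefore d².
Counting donor atoms: 3×oxalate (bidentate) → 6 donors. Coordination number = 6.
In an octahedral field the d² configuration is t₂g²e_g⁰ (only one arrangement possible), giving 2 unpaired electrons.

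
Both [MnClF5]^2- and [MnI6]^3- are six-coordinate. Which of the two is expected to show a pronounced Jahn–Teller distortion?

[MnClF5]^2-: Ligand charges: each chloride is −1; each fluoride is −1. With an overall charge of −2 the manganese centre must be in the +4 oxidation state. Group 7 minus oxidation state 4 gives a d³ configuration. The d³ configuration leaves the e_g set evenly filled (or empty) — no strong Jahn–Teller driving force.
[MnI6]^3-: Summing ligand charges against the −3 overall charge gives an oxidation state of +3 for manganese. Mn sits in group 7, so the d-electron count is 7 − 3 = 4. Iodide is a weak-field ligand for a first-row metal, so the complex is high-spin. The t₂g³e_g¹ (high-spin) configuration has an unevenly filled e_g set; the Jahn–Teller theorem predicts a tetragonal distortion (typically axial elongation) to lift the degeneracy.

[MnI6]^3-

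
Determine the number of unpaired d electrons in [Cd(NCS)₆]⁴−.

0

Summing ligand charges against the −4 overall charge gives an oxidation state of +2 for cadmium.
Cd sits in group 12, so the d-electron count is 12 − 2 = 10.
In an octahedral field the d¹⁰ configuration is t₂g⁶e_g⁴, giving 0 unpaired electrons.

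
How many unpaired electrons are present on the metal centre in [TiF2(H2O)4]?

2

Summing ligand charges against the 0 overall charge gives an oxidation state of +2 for titanium.
Ti sits in group 4, so the d-electron count is 4 − 2 = 2.
In an octahedral field the d² configuration is t₂g²e_g⁰ (only one arrangement possible), giving 2 unpaired electrons.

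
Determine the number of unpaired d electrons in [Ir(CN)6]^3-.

0 unpaired electrons

Each cyanide is −1; balancing the −3 overall charge requires Ir(III).
Iridium is a group-9 element; Ir(III) is therefore d⁶.
The spin state decides the count: a 5d ion has a large Δₒ and is invariably low-spin.
An octahedral low-spin d⁶ ion is t₂g⁶e_g⁰, giving 0 unpaired electrons.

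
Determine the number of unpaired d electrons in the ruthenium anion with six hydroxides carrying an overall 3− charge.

Summing ligand charges against the −3 overall charge gives an oxidation state of +3 for ruthenium.
Ruthenium is a group-8 element; Ru(III) is therefore d⁵.
The spin state decides the count: a 4d ion has a large Δₒ and is invariably low-spin.
An octahedral low-spin d⁵ ion is t₂g⁵e_g⁰, giving 1 unpaired electron.

1 unpaired electron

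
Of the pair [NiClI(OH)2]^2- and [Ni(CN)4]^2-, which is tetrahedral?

For [NiClI(OH)2]^2-: Summing ligand charges against the −2 overall charge gives an oxidation state of +2 for nickel. Ni sits in group 10, so the d-electron count is 10 − 2 = 8. Chloride, hydroxide, and iodide are weak-field ligands. With weak-field ligands the CFSE gain from square planar is small, so a 3d d⁸ ion takes the sterically preferred tetrahedral geometry. → tetrahedral.
For [Ni(CN)4]^2-: Ligand charges: each cyanide is −1. With an overall charge of −2 the nickel centre must be in the +2 oxidation state. Nickel is a group-10 element; Ni(II) is therefore d⁸. Cyanide is a strong-field ligand (high in the spectrochemical series). A 3d d⁸ ion with strong-field ligands gains enough CFSE to favour square planar over tetrahedral. → square planar.

[NiClI(OH)2]^2-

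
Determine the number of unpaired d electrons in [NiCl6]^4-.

Ligand charges: each chloride is −1. With an overall charge of −4 the nickel centre must be in the +2 oxidation state.
Nickel is a group-10 element; Ni(II) is therefore d⁸.
In an octahedral field the d⁸ configuration is t₂g⁶e_g² (only one arrangement possible), giving 2 unpaired electrons.

2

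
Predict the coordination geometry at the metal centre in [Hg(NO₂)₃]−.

Ligand charges: each nitro (N-bound nitrite) is −1. With an overall charge of −1 the mercury centre must be in the +2 oxidation state.
Hg sits in group 12, so the d-electron count is 12 − 2 = 10.
Coordination number: 3.
Three ligands around a d¹⁰ centre minimise repulsion in a trigonal-planar arrangement.

trigonal planar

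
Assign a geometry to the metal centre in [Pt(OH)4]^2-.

Summing ligand charges against the −2 overall charge gives an oxidation state of +2 for platinum.
Group 10 minus oxidation state 2 gives a d⁸ configuration.
With 4 monodentate ligands the coordination number is 4.
A 5d d⁸ ion has a large crystal-field splitting; square planar leaves the high-energy d_{x²−y²} orbital empty and maximises CFSE.

square planar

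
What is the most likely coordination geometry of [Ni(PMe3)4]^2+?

Ligand charges: trimethylphosphine is neutral. With an overall charge of +2 the nickel centre must be in the +2 oxidation state.
Group 10 minus oxidation state 2 gives a d⁸ configuration.
Coordination number: 4.
Trimethylphosphine is a strong-field ligand (high in the spectrochemical series).
A 3d d⁸ ion with strong-field ligands gains enough CFSE to favour square planar over tetrahedral.

square planar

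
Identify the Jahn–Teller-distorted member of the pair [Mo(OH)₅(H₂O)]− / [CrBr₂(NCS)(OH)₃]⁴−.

[CrBr₂(NCS)(OH)₃]⁴−

[Mo(OH)₅(H₂O)]−: Ligand charges: each hydroxide is −1; water is neutral. With an overall charge of −1 the molybdenum centre must be in the +4 oxidation state. Group 6 minus oxidation state 4 gives a d² configuration. The d² configuration leaves the e_g set evenly filled (or empty) — no strong Jahn–Teller driving force.
[CrBr₂(NCS)(OH)₃]⁴−: Each bromide is −1; each isothiocyanate is −1; each hydroxide is −1; balancing the −4 overall charge requires Cr(II). Cr sits in group 6, so the d-electron count is 6 − 2 = 4. Bromide, hydroxide, and isothiocyanate are weak-field ligands for a first-row metal, so the complex is high-spin. The t₂g³e_g¹ (high-spin) configuration has an unevenly filled e_g set; the Jahn–Teller theorem predicts a tetragonal distortion (typically axial elongation) to lift the degeneracy.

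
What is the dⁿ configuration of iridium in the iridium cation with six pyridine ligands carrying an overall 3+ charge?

d⁶

Ligand charges: pyridine is neutral. With an overall charge of +3 the iridium centre must be in the +3 oxidation state.
Ir sits in group 9, so the d-electron count is 9 − 3 = 6.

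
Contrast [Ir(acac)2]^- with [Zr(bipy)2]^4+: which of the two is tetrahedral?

[Zr(bipy)2]^4+

For [Ir(acac)2]^-: Summing ligand charges against the −1 overall charge gives an oxidation state of +1 for iridium. Ir sits in group 9, so the d-electron count is 9 − 1 = 8. A 5d d⁸ ion has a large crystal-field splitting; square planar leaves the high-energy d_{x²−y²} orbital empty and maximises CFSE. → square planar.
For [Zr(bipy)2]^4+: Summing ligand charges against the +4 overall charge gives an oxidation state of +4 for zirconium. Group 4 minus oxidation state 4 gives a d⁰ configuration. A d⁰ ion has no crystal-field stabilisation preference between square planar and tetrahedral, so four ligands adopt the sterically favoured tetrahedral geometry. → tetrahedral.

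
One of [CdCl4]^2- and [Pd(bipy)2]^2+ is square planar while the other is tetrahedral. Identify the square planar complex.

For [CdCl4]^2-: Summing ligand charges against the −2 overall charge gives an oxidation state of +2 for cadmium. Group 12 minus oxidation state 2 gives a d¹⁰ configuration. A d¹⁰ ion has no crystal-field stabilisation preference between square planar and tetrahedral, so four ligands adopt the sterically favoured tetrahedral geometry. → tetrahedral.
For [Pd(bipy)2]^2+: Ligand charges: 2,2′-bipyridine is neutral. With an overall charge of +2 the palladium centre must be in the +2 oxidation state. Palladium is a group-10 element; Pd(II) is therefore d⁸. A 4d d⁸ ion has a large crystal-field splitting; square planar leaves the high-energy d_{x²−y²} orbital empty and maximises CFSE. → square planar.

[Pd(bipy)2]^2+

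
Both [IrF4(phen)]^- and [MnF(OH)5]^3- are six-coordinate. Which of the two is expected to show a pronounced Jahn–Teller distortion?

[IrF4(phen)]^-: Each fluoride is −1; 1,10-phenanthroline is neutral; balancing the −1 overall charge requires Ir(III). Group 9 minus oxidation state 3 gives a d⁶ configuration. A 5d ion has a large Δₒ and is invariably low-spin. The d⁶ configuration leaves the e_g set evenly filled (or empty) — no strong Jahn–Teller driving force.
[MnF(OH)5]^3-: Ligand charges: each fluoride is −1; each hydroxide is −1. With an overall charge of −3 the manganese centre must be in the +3 oxidation state. Manganese is a group-7 element; Mn(III) is therefore d⁴. Fluoride and hydroxide are weak-field ligands for a first-row metal, so the complex is high-spin. The t₂g³e_g¹ (high-spin) configuration has an unevenly filled e_g set; the Jahn–Teller theorem predicts a tetragonal distortion (typically axial elongation) to lift the degeneracy.

[MnF(OH)5]^3-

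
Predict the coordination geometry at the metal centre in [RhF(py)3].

square planar

Each fluoride is −1; pyridine is neutral; balancing the 0 overall charge requires Rh(I).
Rhodium is a group-9 element; Rh(I) is therefore d⁸.
Coordination number: 4.
A 4d d⁸ ion has a large crystal-field splitting; square planar leaves the high-energy d_{x²−y²} orbital empty and maximises CFSE.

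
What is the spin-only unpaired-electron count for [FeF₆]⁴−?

4 unpaired electrons

Each fluoride is −1; balancing the −4 overall charge requires Fe(II).
Iron is a group-8 element; Fe(II) is therefore d⁶.
The spin state decides the count: Fluoride is a weak-field ligand for a first-row metal, so the complex is high-spin.
An octahedral high-spin d⁶ ion is t₂g⁴e_g², giving 4 unpaired electrons.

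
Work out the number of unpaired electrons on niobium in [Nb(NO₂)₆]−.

Ligand charges: each nitro (N-bound nitrite) is −1. With an overall charge of −1 the niobium centre must be in the +5 oxidation state.
Group 5 minus oxidation state 5 gives a d⁰ configuration.
In an octahedral field the d⁰ configuration is t₂g⁰e_g⁰, giving 0 unpaired electrons.

0 unpaired electrons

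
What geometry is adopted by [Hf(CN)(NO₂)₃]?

Each cyanide is −1; each nitro (N-bound nitrite) is −1; balancing the 0 overall charge requires Hf(IV).
Hf sits in group 4, so the d-electron count is 4 − 4 = 0.
With 4 monodentate ligands the coordination number is 4.
A d⁰ ion has no crystal-field stabilisation preference between square planar and tetrahedral, so four ligands adopt the sterically favoured tetrahedral geometry.

tetrahedral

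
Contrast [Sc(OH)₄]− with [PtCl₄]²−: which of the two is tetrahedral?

[Sc(OH)₄]−

For [Sc(OH)₄]−: Each hydroxide is −1; balancing the −1 overall charge requires Sc(III). Scandium is a group-3 element; Sc(III) is therefore d⁰. A d⁰ ion has no crystal-field stabilisation preference between square planar and tetrahedral, so four ligands adopt the sterically favoured tetrahedral geometry. → tetrahedral.
For [PtCl₄]²−: Summing ligand charges against the −2 overall charge gives an oxidation state of +2 for platinum. Pt sits in group 10, so the d-electron count is 10 − 2 = 8. A 5d d⁸ ion has a large crystal-field splitting; square planar leaves the high-energy d_{x²−y²} orbital empty and maximises CFSE. → square planar.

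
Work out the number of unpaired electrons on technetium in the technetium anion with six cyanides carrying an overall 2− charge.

3

Summing ligand charges against the −2 overall charge gives an oxidation state of +4 for technetium.
Technetium is a group-7 element; Tc(IV) is therefore d³.
In an octahedral field the d³ configuration is t₂g³e_g⁰ (only one arrangement possible), giving 3 unpaired electrons.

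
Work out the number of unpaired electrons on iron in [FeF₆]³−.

Each fluoride is −1; balancing the −3 overall charge requires Fe(III).
Fe sits in group 8, so the d-electron count is 8 − 3 = 5.
The spin state decides the count: Fluoride is a weak-field ligand for a first-row metal, so the complex is high-spin.
An octahedral high-spin d⁵ ion is t₂g³e_g², giving 5 unpaired electrons.

5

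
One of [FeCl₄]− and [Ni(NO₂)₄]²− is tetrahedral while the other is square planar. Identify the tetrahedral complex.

[FeCl₄]−

For [FeCl₄]−: Ligand charges: each chloride is −1. With an overall charge of −1 the iron centre must be in the +3 oxidation state. Iron is a group-8 element; Fe(III) is therefore d⁵. A high-spin d⁵ ion has zero CFSE in either geometry, so four ligands adopt the sterically favoured tetrahedral geometry. → tetrahedral.
For [Ni(NO₂)₄]²−: Each nitro (N-bound nitrite) is −1; balancing the −2 overall charge requires Ni(II). Group 10 minus oxidation state 2 gives a d⁸ configuration. Nitro (N-bound nitrite) is a strong-field ligand (high in the spectrochemical series). A 3d d⁸ ion with strong-field ligands gains enough CFSE to favour square planar over tetrahedral. → square planar.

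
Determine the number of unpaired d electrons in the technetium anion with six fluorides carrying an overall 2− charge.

3 unpaired electrons

Each fluoride is −1; balancing the −2 overall charge requires Tc(IV).
Group 7 minus oxidation state 4 gives a d³ configuration.
In an octahedral field the d³ configuration is t₂g³e_g⁰ (only one arrangement possible), giving 3 unpaired electrons.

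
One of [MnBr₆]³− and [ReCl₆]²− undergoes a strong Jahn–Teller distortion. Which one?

[MnBr₆]³−

[MnBr₆]³−: Each bromide is −1; balancing the −3 overall charge requires Mn(III). Mn sits in group 7, so the d-electron count is 7 − 3 = 4. Bromide is a weak-field ligand for a first-row metal, so the complex is high-spin. The t₂g³e_g¹ (high-spin) configuration has an unevenly filled e_g set; the Jahn–Teller theorem predicts a tetragonal distortion (typically axial elongation) to lift the degeneracy.
[ReCl₆]²−: Summing ligand charges against the −2 overall charge gives an oxidation state of +4 for rhenium. Group 7 minus oxidation state 4 gives a d³ configuration. The d³ configuration leaves the e_g set evenly filled (or empty) — no strong Jahn–Teller driving force.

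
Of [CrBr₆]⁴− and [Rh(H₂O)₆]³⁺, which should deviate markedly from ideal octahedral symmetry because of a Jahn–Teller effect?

[CrBr₆]⁴−

[CrBr₆]⁴−: Summing ligand charges against the −4 overall charge gives an oxidation state of +2 for chromium. Group 6 minus oxidation state 2 gives a d⁴ configuration. Bromide is a weak-field ligand for a first-row metal, so the complex is high-spin. The t₂g³e_g¹ (high-spin) configuration has an unevenly filled e_g set; the Jahn–Teller theorem predicts a tetragonal distortion (typically axial elongation) to lift the degeneracy.
[Rh(H₂O)₆]³⁺: Water is neutral; balancing the +3 overall charge requires Rh(III). Group 9 minus oxidation state 3 gives a d⁶ configuration. A 4d ion has a large Δₒ and is invariably low-spin. The d⁶ configuration leaves the e_g set evenly filled (or empty) — no strong Jahn–Teller driving force.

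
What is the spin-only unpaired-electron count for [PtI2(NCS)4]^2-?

Summing ligand charges against the −2 overall charge gives an oxidation state of +4 for platinum.
Group 10 minus oxidation state 4 gives a d⁶ configuration.
The spin state decides the count: a 5d ion has a large Δₒ and is invariably low-spin.
An octahedral low-spin d⁶ ion is t₂g⁶e_g⁰, giving 0 unpaired electrons.

0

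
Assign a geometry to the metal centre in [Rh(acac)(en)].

square planar

Ligand charges: each acetylacetonate is −1; ethylenediamine is neutral. With an overall charge of 0 the rhodium centre must be in the +1 oxidation state.
Rh sits in group 9, so the d-electron count is 9 − 1 = 8.
Counting donor atoms: 1×acetylacetonate (bidentate) → 2 donors; 1×ethylenediamine (bidentate) → 2 donors. Coordination number = 4.
A 4d d⁸ ion has a large crystal-field splitting; square planar leaves the high-energy d_{x²−y²} orbital empty and maximises CFSE.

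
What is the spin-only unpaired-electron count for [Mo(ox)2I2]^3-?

3 unpaired electrons

Ligand charges: each oxalate is −2; each iodide is −1. With an overall charge of −3 the molybdenum centre must be in the +3 oxidation state.
Group 6 minus oxidation state 3 gives a d³ configuration.
Counting donor atoms: 2×oxalate (bidentate) → 4 donors; 2×iodide (monodentate) → 2 donors. Coordination number = 6.
In an octahedral field the d³ configuration is t₂g³e_g⁰ (only one arrangement possible), giving 3 unpaired electrons.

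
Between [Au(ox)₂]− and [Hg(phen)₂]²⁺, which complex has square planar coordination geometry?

For [Au(ox)₂]−: Each oxalate is −2; balancing the −1 overall charge requires Au(III). Group 11 minus oxidation state 3 gives a d⁸ configuration. A 5d d⁸ ion has a large crystal-field splitting; square planar leaves the high-energy d_{x²−y²} orbital empty and maximises CFSE. → square planar.
For [Hg(phen)₂]²⁺: 1,10-phenanthroline is neutral; balancing the +2 overall charge requires Hg(II). Mercury is a group-12 element; Hg(II) is therefore d¹⁰. A d¹⁰ ion has no crystal-field stabilisation preference between square planar and tetrahedral, so four ligands adopt the sterically favoured tetrahedral geometry. → tetrahedral.

[Au(ox)₂]−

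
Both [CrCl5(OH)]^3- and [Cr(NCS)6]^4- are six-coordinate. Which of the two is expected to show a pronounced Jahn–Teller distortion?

[Cr(NCS)6]^4-

[CrCl5(OH)]^3-: Each chloride is −1; each hydroxide is −1; balancing the −3 overall charge requires Cr(III). Cr sits in group 6, so the d-electron count is 6 − 3 = 3. The d³ configuration leaves the e_g set evenly filled (or empty) — no strong Jahn–Teller driving force.
[Cr(NCS)6]^4-: Ligand charges: each isothiocyanate is −1. With an overall charge of −4 the chromium centre must be in the +2 oxidation state. Chromium is a group-6 element; Cr(II) is therefore d⁴. Isothiocyanate is a weak-field ligand for a first-row metal, so the complex is high-spin. The t₂g³e_g¹ (high-spin) configuration has an unevenly filled e_g set; the Jahn–Teller theorem predicts a tetragonal distortion (typically axial elongation) to lift the degeneracy.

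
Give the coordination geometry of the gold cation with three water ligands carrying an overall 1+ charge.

Summing ligand charges against the +1 overall charge gives an oxidation state of +1 for gold.
Group 11 minus oxidation state 1 gives a d¹⁰ configuration.
With 3 monodentate ligands the coordination number is 3.
Three ligands around a d¹⁰ centre minimise repulsion in a trigonal-planar arrangement.

trigonal planar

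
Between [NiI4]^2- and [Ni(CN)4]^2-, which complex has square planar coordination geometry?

[Ni(CN)4]^2-

For [NiI4]^2-: Summing ligand charges against the −2 overall charge gives an oxidation state of +2 for nickel. Ni sits in group 10, so the d-electron count is 10 − 2 = 8. Iodide is a weak-field ligand. With weak-field ligands the CFSE gain from square planar is small, so a 3d d⁸ ion takes the sterically preferred tetrahedral geometry. → tetrahedral.
For [Ni(CN)4]^2-: Ligand charges: each cyanide is −1. With an overall charge of −2 the nickel centre must be in the +2 oxidation state. Ni sits in group 10, so the d-electron count is 10 − 2 = 8. Cyanide is a strong-field ligand (high in the spectrochemical series). A 3d d⁸ ion with strong-field ligands gains enough CFSE to favour square planar over tetrahedral. → square planar.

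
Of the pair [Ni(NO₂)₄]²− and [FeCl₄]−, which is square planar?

For [Ni(NO₂)₄]²−: Summing ligand charges against the −2 overall charge gives an oxidation state of +2 for nickel. Ni sits in group 10, so the d-electron count is 10 − 2 = 8. Nitro (N-bound nitrite) is a strong-field ligand (high in the spectrochemical series). A 3d d⁸ ion with strong-field ligands gains enough CFSE to favour square planar over tetrahedral. → square planar.
For [FeCl₄]−: Each chloride is −1; balancing the −1 overall charge requires Fe(III). Fe sits in group 8, so the d-electron count is 8 − 3 = 5. A high-spin d⁵ ion has zero CFSE in either geometry, so four ligands adopt the sterically favoured tetrahedral geometry. → tetrahedral.

[Ni(NO₂)₄]²−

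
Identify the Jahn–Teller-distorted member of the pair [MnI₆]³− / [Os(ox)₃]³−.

[MnI₆]³−: Summing ligand charges against the −3 overall charge gives an oxidation state of +3 for manganese. Group 7 minus oxidation state 3 gives a d⁴ configuration. Iodide is a weak-field ligand for a first-row metal, so the complex is high-spin. The t₂g³e_g¹ (high-spin) configuration has an unevenly filled e_g set; the Jahn–Teller theorem predicts a tetragonal distortion (typically axial elongation) to lift the degeneracy.
[Os(ox)₃]³−: Ligand charges: each oxalate is −2. With an overall charge of −3 the osmium centre must be in the +3 oxidation state. Osmium is a group-8 element; Os(III) is therefore d⁵. A 5d ion has a large Δₒ and is invariably low-spin. The d⁵ configuration leaves the e_g set evenly filled (or empty) — no strong Jahn–Teller driving force.

[MnI₆]³−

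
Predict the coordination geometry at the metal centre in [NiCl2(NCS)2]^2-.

Ligand charges: each chloride is −1; each isothiocyanate is −1. With an overall charge of −2 the nickel centre must be in the +2 oxidation state.
Nickel is a group-10 element; Ni(II) is therefore d⁸.
With 4 monodentate ligands the coordination number is 4.
Chloride and isothiocyanate are weak-field ligands.
With weak-field ligands the CFSE gain from square planar is small, so a 3d d⁸ ion takes the sterically preferred tetrahedral geometry.

tetrahedral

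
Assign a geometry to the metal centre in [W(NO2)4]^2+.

Summing ligand charges against the +2 overall charge gives an oxidation state of +6 for tungsten.
Tungsten is a group-6 element; W(VI) is therefore d⁰.
With 4 monodentate ligands the coordination number is 4.
A d⁰ ion has no crystal-field stabilisation preference between square planar and tetrahedral, so four ligands adopt the sterically favoured tetrahedral geometry.

tetrahedral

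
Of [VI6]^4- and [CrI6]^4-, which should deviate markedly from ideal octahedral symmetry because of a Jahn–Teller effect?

[CrI6]^4-

[VI6]^4-: Ligand charges: each iodide is −1. With an overall charge of −4 the vanadium centre must be in the +2 oxidation state. Vanadium is a group-5 element; V(II) is therefore d³. The d³ configuration leaves the e_g set evenly filled (or empty) — no strong Jahn–Teller driving force.
[CrI6]^4-: Summing ligand charges against the −4 overall charge gives an oxidation state of +2 for chromium. Group 6 minus oxidation state 2 gives a d⁴ configuration. Iodide is a weak-field ligand for a first-row metal, so the complex is high-spin. The t₂g³e_g¹ (high-spin) configuration has an unevenly filled e_g set; the Jahn–Teller theorem predicts a tetragonal distortion (typically axial elongation) to lift the degeneracy.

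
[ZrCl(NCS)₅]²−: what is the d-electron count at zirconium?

d0

Ligand charges: each chloride is −1; each isothiocyanate is −1. With an overall charge of −2 the zirconium centre must be in the +4 oxidation state.
Zirconium is a group-4 element; Zr(IV) is therefore d⁰.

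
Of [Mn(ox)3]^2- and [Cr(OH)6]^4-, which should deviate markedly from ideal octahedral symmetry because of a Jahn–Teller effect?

[Cr(OH)6]^4-

[Mn(ox)3]^2-: Each oxalate is −2; balancing the −2 overall charge requires Mn(IV). Manganese is a group-7 element; Mn(IV) is therefore d³. The d³ configuration leaves the e_g set evenly filled (or empty) — no strong Jahn–Teller driving force.
[Cr(OH)6]^4-: Summing ligand charges against the −4 overall charge gives an oxidation state of +2 for chromium. Group 6 minus oxidation state 2 gives a d⁴ configuration. Hydroxide is a weak-field ligand for a first-row metal, so the complex is high-spin. The t₂g³e_g¹ (high-spin) configuration has an unevenly filled e_g set; the Jahn–Teller theorem predicts a tetragonal distortion (typically axial elongation) to lift the degeneracy.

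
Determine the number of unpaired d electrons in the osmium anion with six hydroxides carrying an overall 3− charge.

1 unpaired electron

Each hydroxide is −1; balancing the −3 overall charge requires Os(III).
Group 8 minus oxidation state 3 gives a d⁵ configuration.
The spin state decides the count: a 5d ion has a large Δₒ and is invariably low-spin.
An octahedral low-spin d⁵ ion is t₂g⁵e_g⁰, giving 1 unpaired electron.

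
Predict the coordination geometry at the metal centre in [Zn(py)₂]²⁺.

Ligand charges: pyridine is neutral. With an overall charge of +2 the zinc centre must be in the +2 oxidation state.
Group 12 minus oxidation state 2 gives a d¹⁰ configuration.
Coordination number: 2.
A d¹⁰ ion with only two ligands adopts a linear arrangement (sp hybridisation; no CFSE preference).

linear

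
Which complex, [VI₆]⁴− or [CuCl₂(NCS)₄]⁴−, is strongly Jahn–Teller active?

[CuCl₂(NCS)₄]⁴−

[VI₆]⁴−: Ligand charges: each iodide is −1. With an overall charge of −4 the vanadium centre must be in the +2 oxidation state. Group 5 minus oxidation state 2 gives a d³ configuration. The d³ configuration leaves the e_g set evenly filled (or empty) — no strong Jahn–Teller driving force.
[CuCl₂(NCS)₄]⁴−: Each chloride is −1; each isothiocyanate is −1; balancing the −4 overall charge requires Cu(II). Copper is a group-11 element; Cu(II) is therefore d⁹. The t₂g⁶e_g³ configuration has an unevenly filled e_g set; the Jahn–Teller theorem predicts a tetragonal distortion (typically axial elongation) to lift the degeneracy.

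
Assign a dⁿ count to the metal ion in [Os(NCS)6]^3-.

d5

Summing ligand charges against the −3 overall charge gives an oxidation state of +3 for osmium.
Group 8 minus oxidation state 3 gives a d⁵ configuration.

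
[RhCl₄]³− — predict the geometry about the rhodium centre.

square planar

Summing ligand charges against the −3 overall charge gives an oxidation state of +1 for rhodium.
Rhodium is a group-9 element; Rh(I) is therefore d⁸.
Coordination number: 4.
A 4d d⁸ ion has a large crystal-field splitting; square planar leaves the high-energy d_{x²−y²} orbital empty and maximises CFSE.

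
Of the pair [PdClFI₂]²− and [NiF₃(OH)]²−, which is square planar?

[PdClFI₂]²−

For [PdClFI₂]²−: Summing ligand charges against the −2 overall charge gives an oxidation state of +2 for palladium. Palladium is a group-10 element; Pd(II) is therefore d⁸. A 4d d⁸ ion has a large crystal-field splitting; square planar leaves the high-energy d_{x²−y²} orbital empty and maximises CFSE. → square planar.
For [NiF₃(OH)]²−: Each fluoride is −1; each hydroxide is −1; balancing the −2 overall charge requires Ni(II). Nickel is a group-10 element; Ni(II) is therefore d⁸. Fluoride and hydroxide are weak-field ligands. With weak-field ligands the CFSE gain from square planar is small, so a 3d d⁸ ion takes the sterically preferred tetrahedral geometry. → tetrahedral.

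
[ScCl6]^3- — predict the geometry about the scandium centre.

Ligand charges: each chloride is −1. With an overall charge of −3 the scandium centre must be in the +3 oxidation state.
Scandium is a group-3 element; Sc(III) is therefore d⁰.
Coordination number: 6.
Six donors around a single metal centre give an octahedral coordination sphere.

octahedral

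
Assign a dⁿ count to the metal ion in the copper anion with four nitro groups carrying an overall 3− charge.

d¹⁰

Each nitro (N-bound nitrite) is −1; balancing the −3 overall charge requires Cu(I).
Copper is a group-11 element; Cu(I) is therefore d¹⁰.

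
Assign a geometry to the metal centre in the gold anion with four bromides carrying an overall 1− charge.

Ligand charges: each bromide is −1. With an overall charge of −1 the gold centre must be in the +3 oxidation state.
Gold is a group-11 element; Au(III) is therefore d⁸.
With 4 monodentate ligands the coordination number is 4.
A 5d d⁸ ion has a large crystal-field splitting; square planar leaves the high-energy d_{x²−y²} orbital empty and maximises CFSE.

square planar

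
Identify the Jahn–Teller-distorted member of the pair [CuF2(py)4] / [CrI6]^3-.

[CuF2(py)4]

[CuF2(py)4]: Each fluoride is −1; pyridine is neutral; balancing the 0 overall charge requires Cu(II). Copper is a group-11 element; Cu(II) is therefore d⁹. The t₂g⁶e_g³ configuration has an unevenly filled e_g set; the Jahn–Teller theorem predicts a tetragonal distortion (typically axial elongation) to lift the degeneracy.
[CrI6]^3-: Ligand charges: each iodide is −1. With an overall charge of −3 the chromium centre must be in the +3 oxidation state. Cr sits in group 6, so the d-electron count is 6 − 3 = 3. The d³ configuration leaves the e_g set evenly filled (or empty) — no strong Jahn–Teller driving force.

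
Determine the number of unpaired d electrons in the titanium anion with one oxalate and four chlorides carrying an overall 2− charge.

Ligand charges: each oxalate is −2; each chloride is −1. With an overall charge of −2 the titanium centre must be in the +4 oxidation state.
Titanium is a group-4 element; Ti(IV) is therefore d⁰.
Counting donor atoms: 1×oxalate (bidentate) → 2 donors; 4×chloride (monodentate) → 4 donors. Coordination number = 6.
In an octahedral field the d⁰ configuration is t₂g⁰e_g⁰, giving 0 unpaired electrons.

0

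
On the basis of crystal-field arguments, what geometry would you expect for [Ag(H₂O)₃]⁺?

trigonal planar

Summing ligand charges against the +1 overall charge gives an oxidation state of +1 for silver.
Group 11 minus oxidation state 1 gives a d¹⁰ configuration.
Coordination number: 3.
Three ligands around a d¹⁰ centre minimise repulsion in a trigonal-planar arrangement.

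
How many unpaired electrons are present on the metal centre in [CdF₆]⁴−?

0

Ligand charges: each fluoride is −1. With an overall charge of −4 the cadmium centre must be in the +2 oxidation state.
Cd sits in group 12, so the d-electron count is 12 − 2 = 10.
In an octahedral field the d¹⁰ configuration is t₂g⁶e_g⁴, giving 0 unpaired electrons.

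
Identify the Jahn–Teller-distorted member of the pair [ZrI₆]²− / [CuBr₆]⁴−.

[ZrI₆]²−: Ligand charges: each iodide is −1. With an overall charge of −2 the zirconium centre must be in the +4 oxidation state. Zr sits in group 4, so the d-electron count is 4 − 4 = 0. The d⁰ configuration leaves the e_g set evenly filled (or empty) — no strong Jahn–Teller driving force.
[CuBr₆]⁴−: Each bromide is −1; balancing the −4 overall charge requires Cu(II). Cu sits in group 11, so the d-electron count is 11 − 2 = 9. The t₂g⁶e_g³ configuration has an unevenly filled e_g set; the Jahn–Teller theorem predicts a tetragonal distortion (typically axial elongation) to lift the degeneracy.

[CuBr₆]⁴−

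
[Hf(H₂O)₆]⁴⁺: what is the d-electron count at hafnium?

Summing ligand charges against the +4 overall charge gives an oxidation state of +4 for hafnium.
Hf sits in group 4, so the d-electron count is 4 − 4 = 0.

d⁰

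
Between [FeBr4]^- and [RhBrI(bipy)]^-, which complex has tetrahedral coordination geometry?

For [FeBr4]^-: Ligand charges: each bromide is −1. With an overall charge of −1 the iron centre must be in the +3 oxidation state. Fe sits in group 8, so the d-electron count is 8 − 3 = 5. A high-spin d⁵ ion has zero CFSE in either geometry, so four ligands adopt the sterically favoured tetrahedral geometry. → tetrahedral.
For [RhBrI(bipy)]^-: Ligand charges: each bromide is −1; each iodide is −1; 2,2′-bipyridine is neutral. With an overall charge of −1 the rhodium centre must be in the +1 oxidation state. Rhodium is a group-9 element; Rh(I) is therefore d⁸. A 4d d⁸ ion has a large crystal-field splitting; square planar leaves the high-energy d_{x²−y²} orbital empty and maximises CFSE. → square planar.

[FeBr4]^-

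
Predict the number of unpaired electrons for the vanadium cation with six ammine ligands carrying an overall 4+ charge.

Ligand charges: ammonia is neutral. With an overall charge of +4 the vanadium centre must be in the +4 oxidation state.
Group 5 minus oxidation state 4 gives a d¹ configuration.
In an octahedral field the d¹ configuration is t₂g¹e_g⁰ (only one arrangement possible), giving 1 unpaired electron.

1 unpaired electron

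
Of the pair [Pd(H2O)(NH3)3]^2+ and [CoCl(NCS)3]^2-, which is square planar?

[Pd(H2O)(NH3)3]^2+

For [Pd(H2O)(NH3)3]^2+: Water is neutral; ammonia is neutral; balancing the +2 overall charge requires Pd(II). Palladium is a group-10 element; Pd(II) is therefore d⁸. A 4d d⁸ ion has a large crystal-field splitting; square planar leaves the high-energy d_{x²−y²} orbital empty and maximises CFSE. → square planar.
For [CoCl(NCS)3]^2-: Ligand charges: each chloride is −1; each isothiocyanate is −1. With an overall charge of −2 the cobalt centre must be in the +2 oxidation state. Cobalt is a group-9 element; Co(II) is therefore d⁷. For a high-spin 3d d⁷ ion with weak-field ligands the small Δₜ gives little square-planar CFSE advantage, so four ligands adopt the sterically favoured tetrahedral geometry. → tetrahedral.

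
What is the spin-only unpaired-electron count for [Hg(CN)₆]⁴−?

0 unpaired electrons

Summing ligand charges against the −4 overall charge gives an oxidation state of +2 for mercury.
Mercury is a group-12 element; Hg(II) is therefore d¹⁰.
In an octahedral field the d¹⁰ configuration is t₂g⁶e_g⁴, giving 0 unpaired electrons.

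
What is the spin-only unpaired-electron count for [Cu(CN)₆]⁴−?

1 unpaired electron

Summing ligand charges against the −4 overall charge gives an oxidation state of +2 for copper.
Copper is a group-11 element; Cu(II) is therefore d⁹.
In an octahedral field the d⁹ configuration is t₂g⁶e_g³ (only one arrangement possible), giving 1 unpaired electron.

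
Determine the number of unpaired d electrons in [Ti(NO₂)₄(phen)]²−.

2

Summing ligand charges against the −2 overall charge gives an oxidation state of +2 for titanium.
Group 4 minus oxidation state 2 gives a d² configuration.
Counting donor atoms: 4×nitro (N-bound nitrite) (monodentate) → 4 donors; 1×1,10-phenanthroline (bidentate) → 2 donors. Coordination number = 6.
In an octahedral field the d² configuration is t₂g²e_g⁰ (only one arrangement possible), giving 2 unpaired electrons.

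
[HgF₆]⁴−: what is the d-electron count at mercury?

d10

Summing ligand charges against the −4 overall charge gives an oxidation state of +2 for mercury.
Mercury is a group-12 element; Hg(II) is therefore d¹⁰.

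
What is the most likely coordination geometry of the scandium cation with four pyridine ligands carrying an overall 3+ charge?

tetrahedral

Summing ligand charges against the +3 overall charge gives an oxidation state of +3 for scandium.
Group 3 minus oxidation state 3 gives a d⁰ configuration.
With 4 monodentate ligands the coordination number is 4.
A d⁰ ion has no crystal-field stabilisation preference between square planar and tetrahedral, so four ligands adopt the sterically favoured tetrahedral geometry.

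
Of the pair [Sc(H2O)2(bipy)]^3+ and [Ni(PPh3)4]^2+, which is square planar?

For [Sc(H2O)2(bipy)]^3+: Summing ligand charges against the +3 overall charge gives an oxidation state of +3 for scandium. Scandium is a group-3 element; Sc(III) is therefore d⁰. A d⁰ ion has no crystal-field stabilisation preference between square planar and tetrahedral, so four ligands adopt the sterically favoured tetrahedral geometry. → tetrahedral.
For [Ni(PPh3)4]^2+: Summing ligand charges against the +2 overall charge gives an oxidation state of +2 for nickel. Group 10 minus oxidation state 2 gives a d⁸ configuration. Triphenylphosphine is a strong-field ligand (high in the spectrochemical series). A 3d d⁸ ion with strong-field ligands gains enough CFSE to favour square planar over tetrahedral. → square planar.

[Ni(PPh3)4]^2+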